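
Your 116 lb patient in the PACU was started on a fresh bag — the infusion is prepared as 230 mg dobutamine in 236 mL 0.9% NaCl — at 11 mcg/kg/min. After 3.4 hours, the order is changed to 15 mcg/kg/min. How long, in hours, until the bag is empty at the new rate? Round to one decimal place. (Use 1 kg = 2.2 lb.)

2.4 hours

Initial rate:
Weight = 116 lb ÷ 2.2 lb/kg = 52.72727 kg
Dose = 11 mcg/kg/min × 52.72727 kg = 580 mcg/min
580 mcg/min × 60 min/hr = 34800 mcg/hr
Concentration = 230 mg ÷ 236 mL = 0.9745763 mg/mL = 974.5763 mcg/mL
Rate = 34800 mcg/hr ÷ 974.5763 mcg/mL = 35.70783 mL/hr
Volume infused so far = 35.70783 mL/hr × 3.4 hr = 121.4066 mL
Volume remaining = 236 − 121.4066 = 114.5934 mL
New rate:
Dose = 15 mcg/kg/min × 52.72727 kg = 790.9091 mcg/min
790.9091 mcg/min × 60 min/hr = 47454.55 mcg/hr
Rate = 47454.55 mcg/hr ÷ 974.5763 mcg/mL = 48.69249 mL/hr
Time remaining = 114.5934 mL ÷ 48.69249 mL/hr = 2.35341 hr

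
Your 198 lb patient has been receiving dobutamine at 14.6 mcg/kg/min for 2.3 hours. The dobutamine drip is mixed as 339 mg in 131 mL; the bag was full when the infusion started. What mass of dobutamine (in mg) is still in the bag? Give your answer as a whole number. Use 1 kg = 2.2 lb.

158 mg

Weight = 198 lb ÷ 2.2 lb/kg = 90 kg
Dose = 14.6 mcg/kg/min × 90 kg = 1314 mcg/min
1314 mcg/min × 60 min/hr = 78840 mcg/hr
Concentration = 339 mg ÷ 131 mL = 2.587786 mg/mL = 2587.786 mcg/mL
Rate = 78840 mcg/hr ÷ 2587.786 mcg/mL = 30.46619 mL/hr
Volume infused = 30.46619 mL/hr × 2.3 hr = 70.07225 mL
Volume remaining = 131 − 70.07225 = 60.92775 mL
Drug remaining = 60.92775 mL × 2587.786 mcg/mL = 157668 mcg = 157.668 mg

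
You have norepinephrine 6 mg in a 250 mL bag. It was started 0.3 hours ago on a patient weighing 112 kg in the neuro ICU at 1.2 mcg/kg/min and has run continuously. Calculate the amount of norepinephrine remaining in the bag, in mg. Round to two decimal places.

3.58 mg

Dose = 1.2 mcg/kg/min × 112 kg = 134.4 mcg/min
134.4 mcg/min × 60 min/hr = 8064 mcg/hr
Concentration = 6 mg ÷ 250 mL = 0.024 mg/mL = 24 mcg/mL
Rate = 8064 mcg/hr ÷ 24 mcg/mL = 336 mL/hr
Volume infused = 336 mL/hr × 0.3 hr = 100.8 mL
Volume remaining = 250 − 100.8 = 149.2 mL
Drug remaining = 149.2 mL × 24 mcg/mL = 3580.8 mcg = 3.5808 mg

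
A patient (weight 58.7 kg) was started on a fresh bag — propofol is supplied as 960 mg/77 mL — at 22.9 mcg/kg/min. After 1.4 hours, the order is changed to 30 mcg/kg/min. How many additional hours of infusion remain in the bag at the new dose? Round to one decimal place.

Initial rate:
Dose = 22.9 mcg/kg/min × 58.7 kg = 1344.23 mcg/min
1344.23 mcg/min × 60 min/hr = 80653.8 mcg/hr
Concentration = 960 mg ÷ 77 mL = 12.46753 mg/mL = 12467.53 mcg/mL
Rate = 80653.8 mcg/hr ÷ 12467.53 mcg/mL = 6.469107 mL/hr
Volume infused so far = 6.469107 mL/hr × 1.4 hr = 9.05675 mL
Volume remaining = 77 − 9.05675 = 67.94325 mL
New rate:
Dose = 30 mcg/kg/min × 58.7 kg = 1761 mcg/min
1761 mcg/min × 60 min/hr = 105660 mcg/hr
Rate = 105660 mcg/hr ÷ 12467.53 mcg/mL = 8.474812 mL/hr
Time remaining = 67.94325 mL ÷ 8.474812 mL/hr = 8.01708 hr

8.0 hours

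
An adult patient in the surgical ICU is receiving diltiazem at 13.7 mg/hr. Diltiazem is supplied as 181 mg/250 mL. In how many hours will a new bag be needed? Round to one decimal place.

13.2 hours

Concentration = 181 mg ÷ 250 mL = 0.724 mg/mL
Rate = 13.7 mg/hr ÷ 0.724 mg/mL = 18.92265 mL/hr
Duration = 250 mL ÷ 18.92265 mL/hr = 13.21168 hr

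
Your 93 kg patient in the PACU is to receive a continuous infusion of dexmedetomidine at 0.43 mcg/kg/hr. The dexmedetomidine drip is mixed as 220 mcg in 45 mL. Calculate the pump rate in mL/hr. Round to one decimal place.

Dose = 0.43 mcg/kg/hr × 93 kg = 39.99 mcg/hr
Concentration = 220 mcg ÷ 45 mL = 4.888889 mcg/mL
Rate = 39.99 mcg/hr ÷ 4.888889 mcg/mL = 8.179773 mL/hr

8.2 mL/hr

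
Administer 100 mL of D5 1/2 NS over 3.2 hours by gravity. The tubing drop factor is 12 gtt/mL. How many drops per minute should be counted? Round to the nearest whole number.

100 mL ÷ (3.2 hr × 60 = 192 min) = 0.5208333 mL/min
0.5208333 mL/min × 12 gtt/mL = 6.25 gtt/min

6 gtt/min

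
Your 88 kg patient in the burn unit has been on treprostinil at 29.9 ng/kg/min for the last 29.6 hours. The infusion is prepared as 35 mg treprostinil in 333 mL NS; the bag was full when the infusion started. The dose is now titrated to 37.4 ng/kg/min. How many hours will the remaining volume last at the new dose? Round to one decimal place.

153.6 hours

Initial rate:
Dose = 29.9 ng/kg/min × 88 kg = 2631.2 ng/min
2631.2 ng/min × 60 min/hr = 157872 ng/hr
Concentration = 35 mg ÷ 333 mL = 0.1051051 mg/mL = 105105.1 ng/mL
Rate = 157872 ng/hr ÷ 105105.1 ng/mL = 1.502039 mL/hr
Volume infused so far = 1.502039 mL/hr × 29.6 hr = 44.46036 mL
Volume remaining = 333 − 44.46036 = 288.5396 mL
New rate:
Dose = 37.4 ng/kg/min × 88 kg = 3291.2 ng/min
3291.2 ng/min × 60 min/hr = 197472 ng/hr
Rate = 197472 ng/hr ÷ 105105.1 ng/mL = 1.878805 mL/hr
Time remaining = 288.5396 mL ÷ 1.878805 mL/hr = 153.5761 hr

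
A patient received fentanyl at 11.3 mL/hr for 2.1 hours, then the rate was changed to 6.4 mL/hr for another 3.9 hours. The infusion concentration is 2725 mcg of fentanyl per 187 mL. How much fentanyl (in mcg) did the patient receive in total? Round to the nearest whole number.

Concentration = 2725 mcg ÷ 187 mL = 14.57219 mcg/mL
Stage 1: 11.3 mL/hr × 2.1 hr = 23.73 mL → 23.73 mL × 14.57219 mcg/mL = 345.7981 mcg
Stage 2: 6.4 mL/hr × 3.9 hr = 24.96 mL → 24.96 mL × 14.57219 mcg/mL = 363.7219 mcg
Total = 345.7981 + 363.7219 = 709.5201 mcg

710 mcg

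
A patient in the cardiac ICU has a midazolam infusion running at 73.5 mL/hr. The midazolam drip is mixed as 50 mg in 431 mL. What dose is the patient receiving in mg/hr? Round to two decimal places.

Concentration = 50 mg ÷ 431 mL = 0.1160093 mg/mL
Drug rate = 73.5 mL/hr × 0.1160093 mg/mL = 8.526682 mg/hr

8.53 mg/hr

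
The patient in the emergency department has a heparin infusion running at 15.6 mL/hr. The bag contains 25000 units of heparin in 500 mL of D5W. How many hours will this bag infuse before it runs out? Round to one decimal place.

Duration = 500 mL ÷ 15.6 mL/hr = 32.05128 hr

32.1 hours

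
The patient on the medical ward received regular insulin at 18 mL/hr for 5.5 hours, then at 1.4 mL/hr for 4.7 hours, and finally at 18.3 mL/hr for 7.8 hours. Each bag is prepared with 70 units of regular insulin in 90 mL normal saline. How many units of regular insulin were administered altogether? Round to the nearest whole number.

Concentration = 70 units ÷ 90 mL = 0.7777778 units/mL
Stage 1: 18 mL/hr × 5.5 hr = 99 mL → 99 mL × 0.7777778 units/mL = 77 units
Stage 2: 1.4 mL/hr × 4.7 hr = 6.58 mL → 6.58 mL × 0.7777778 units/mL = 5.117778 units
Stage 3: 18.3 mL/hr × 7.8 hr = 142.74 mL → 142.74 mL × 0.7777778 units/mL = 111.02 units
Total = 77 + 5.117778 + 111.02 = 193.1378 units

193 units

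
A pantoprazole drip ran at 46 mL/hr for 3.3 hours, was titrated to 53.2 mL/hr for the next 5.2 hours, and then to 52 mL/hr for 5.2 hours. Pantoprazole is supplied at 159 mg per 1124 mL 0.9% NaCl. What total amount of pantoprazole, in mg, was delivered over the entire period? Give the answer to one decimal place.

Concentration = 159 mg ÷ 1124 mL = 0.1414591 mg/mL
Stage 1: 46 mL/hr × 3.3 hr = 151.8 mL → 151.8 mL × 0.1414591 mg/mL = 21.47349 mg
Stage 2: 53.2 mL/hr × 5.2 hr = 276.64 mL → 276.64 mL × 0.1414591 mg/mL = 39.13324 mg
Stage 3: 52 mL/hr × 5.2 hr = 270.4 mL → 270.4 mL × 0.1414591 mg/mL = 38.25053 mg
Total = 21.47349 + 39.13324 + 38.25053 = 98.85726 mg

98.9 mg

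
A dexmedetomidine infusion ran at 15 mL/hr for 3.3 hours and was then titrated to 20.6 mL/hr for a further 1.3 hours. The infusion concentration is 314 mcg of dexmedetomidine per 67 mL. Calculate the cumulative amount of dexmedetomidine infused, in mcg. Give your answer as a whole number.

Concentration = 314 mcg ÷ 67 mL = 4.686567 mcg/mL
Stage 1: 15 mL/hr × 3.3 hr = 49.5 mL → 49.5 mL × 4.686567 mcg/mL = 231.9851 mcg
Stage 2: 20.6 mL/hr × 1.3 hr = 26.78 mL → 26.78 mL × 4.686567 mcg/mL = 125.5063 mcg
Total = 231.9851 + 125.5063 = 357.4913 mcg

357 mcg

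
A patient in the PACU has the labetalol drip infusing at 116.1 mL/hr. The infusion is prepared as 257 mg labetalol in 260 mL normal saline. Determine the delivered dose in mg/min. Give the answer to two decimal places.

Concentration = 257 mg ÷ 260 mL = 0.9884615 mg/mL
Drug rate = 116.1 mL/hr × 0.9884615 mg/mL = 114.7604 mg/hr
114.7604 mg/hr ÷ 60 min/hr = 1.912673 mg/min

1.91 mg/min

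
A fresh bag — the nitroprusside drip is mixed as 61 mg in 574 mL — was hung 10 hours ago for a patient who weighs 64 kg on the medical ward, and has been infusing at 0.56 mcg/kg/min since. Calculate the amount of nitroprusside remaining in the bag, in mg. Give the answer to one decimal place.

39.5 mg

Dose = 0.56 mcg/kg/min × 64 kg = 35.84 mcg/min
35.84 mcg/min × 60 min/hr = 2150.4 mcg/hr
Concentration = 61 mg ÷ 574 mL = 0.1062718 mg/mL = 106.2718 mcg/mL
Rate = 2150.4 mcg/hr ÷ 106.2718 mcg/mL = 20.23491 mL/hr
Volume infused = 20.23491 mL/hr × 10 hr = 202.3491 mL
Volume remaining = 574 − 202.3491 = 371.6509 mL
Drug remaining = 371.6509 mL × 106.2718 mcg/mL = 39496 mcg = 39.496 mg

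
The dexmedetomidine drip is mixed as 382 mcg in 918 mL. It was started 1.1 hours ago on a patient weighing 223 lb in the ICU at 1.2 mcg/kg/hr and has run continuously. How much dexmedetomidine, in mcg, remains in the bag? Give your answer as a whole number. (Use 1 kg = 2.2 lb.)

Weight = 223 lb ÷ 2.2 lb/kg = 101.3636 kg
Dose = 1.2 mcg/kg/hr × 101.3636 kg = 121.6364 mcg/hr
Concentration = 382 mcg ÷ 918 mL = 0.416122 mcg/mL
Rate = 121.6364 mcg/hr ÷ 0.416122 mcg/mL = 292.3094 mL/hr
Volume infused = 292.3094 mL/hr × 1.1 hr = 321.5403 mL
Volume remaining = 918 − 321.5403 = 596.4597 mL
Drug remaining = 596.4597 mL × 0.416122 mcg/mL = 248.2 mcg

248 mcg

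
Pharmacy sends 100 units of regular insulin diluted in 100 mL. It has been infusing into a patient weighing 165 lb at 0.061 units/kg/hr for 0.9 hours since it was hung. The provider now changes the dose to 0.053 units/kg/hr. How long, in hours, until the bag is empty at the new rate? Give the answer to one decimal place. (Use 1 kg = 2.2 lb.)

Initial rate:
Weight = 165 lb ÷ 2.2 lb/kg = 75 kg
Dose = 0.061 units/kg/hr × 75 kg = 4.575 units/hr
Concentration = 100 units ÷ 100 mL = 1 units/mL
Rate = 4.575 units/hr ÷ 1 units/mL = 4.575 mL/hr
Volume infused so far = 4.575 mL/hr × 0.9 hr = 4.1175 mL
Volume remaining = 100 − 4.1175 = 95.8825 mL
New rate:
Dose = 0.053 units/kg/hr × 75 kg = 3.975 units/hr
Rate = 3.975 units/hr ÷ 1 units/mL = 3.975 mL/hr
Time remaining = 95.8825 mL ÷ 3.975 mL/hr = 24.12138 hr

24.1 hours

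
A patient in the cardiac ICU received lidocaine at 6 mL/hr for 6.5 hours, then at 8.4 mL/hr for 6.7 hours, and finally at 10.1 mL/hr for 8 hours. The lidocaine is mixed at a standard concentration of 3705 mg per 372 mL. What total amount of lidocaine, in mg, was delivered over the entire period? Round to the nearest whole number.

Concentration = 3705 mg ÷ 372 mL = 9.959677 mg/mL
Stage 1: 6 mL/hr × 6.5 hr = 39 mL → 39 mL × 9.959677 mg/mL = 388.4274 mg
Stage 2: 8.4 mL/hr × 6.7 hr = 56.28 mL → 56.28 mL × 9.959677 mg/mL = 560.5306 mg
Stage 3: 10.1 mL/hr × 8 hr = 80.8 mL → 80.8 mL × 9.959677 mg/mL = 804.7419 mg
Total = 388.4274 + 560.5306 + 804.7419 = 1753.7 mg

1754 mg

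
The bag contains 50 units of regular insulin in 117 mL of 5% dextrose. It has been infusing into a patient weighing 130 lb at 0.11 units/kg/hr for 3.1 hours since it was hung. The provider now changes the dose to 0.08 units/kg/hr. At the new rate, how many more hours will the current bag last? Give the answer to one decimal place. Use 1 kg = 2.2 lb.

Initial rate:
Weight = 130 lb ÷ 2.2 lb/kg = 59.09091 kg
Dose = 0.11 units/kg/hr × 59.09091 kg = 6.5 units/hr
Concentration = 50 units ÷ 117 mL = 0.4273504 units/mL
Rate = 6.5 units/hr ÷ 0.4273504 units/mL = 15.21 mL/hr
Volume infused so far = 15.21 mL/hr × 3.1 hr = 47.151 mL
Volume remaining = 117 − 47.151 = 69.849 mL
New rate:
Dose = 0.08 units/kg/hr × 59.09091 kg = 4.727273 units/hr
Rate = 4.727273 units/hr ÷ 0.4273504 units/mL = 11.06182 mL/hr
Time remaining = 69.849 mL ÷ 11.06182 mL/hr = 6.314423 hr

6.3 hours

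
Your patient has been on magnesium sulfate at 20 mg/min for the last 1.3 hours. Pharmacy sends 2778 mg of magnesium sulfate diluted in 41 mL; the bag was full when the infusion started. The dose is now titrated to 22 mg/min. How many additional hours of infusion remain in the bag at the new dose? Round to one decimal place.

0.9 hours

Initial rate:
20 mg/min × 60 min/hr = 1200 mg/hr
Concentration = 2778 mg ÷ 41 mL = 67.7561 mg/mL
Rate = 1200 mg/hr ÷ 67.7561 mg/mL = 17.71058 mL/hr
Volume infused so far = 17.71058 mL/hr × 1.3 hr = 23.02376 mL
Volume remaining = 41 − 23.02376 = 17.97624 mL
New rate:
22 mg/min × 60 min/hr = 1320 mg/hr
Rate = 1320 mg/hr ÷ 67.7561 mg/mL = 19.48164 mL/hr
Time remaining = 17.97624 mL ÷ 19.48164 mL/hr = 0.9227273 hr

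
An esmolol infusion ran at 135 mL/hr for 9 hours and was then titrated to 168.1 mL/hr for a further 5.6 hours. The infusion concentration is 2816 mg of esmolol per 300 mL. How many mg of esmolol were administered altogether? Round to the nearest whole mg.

Concentration = 2816 mg ÷ 300 mL = 9.386667 mg/mL
Stage 1: 135 mL/hr × 9 hr = 1215 mL → 1215 mL × 9.386667 mg/mL = 11404.8 mg
Stage 2: 168.1 mL/hr × 5.6 hr = 941.36 mL → 941.36 mL × 9.386667 mg/mL = 8836.233 mg
Total = 11404.8 + 8836.233 = 20241.03 mg

20241 mg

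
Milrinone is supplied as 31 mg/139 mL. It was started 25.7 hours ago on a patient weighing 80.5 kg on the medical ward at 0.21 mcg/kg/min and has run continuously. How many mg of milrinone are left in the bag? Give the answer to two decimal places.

Dose = 0.21 mcg/kg/min × 80.5 kg = 16.905 mcg/min
16.905 mcg/min × 60 min/hr = 1014.3 mcg/hr
Concentration = 31 mg ÷ 139 mL = 0.2230216 mg/mL = 223.0216 mcg/mL
Rate = 1014.3 mcg/hr ÷ 223.0216 mcg/mL = 4.54799 mL/hr
Volume infused = 4.54799 mL/hr × 25.7 hr = 116.8834 mL
Volume remaining = 139 − 116.8834 = 22.11665 mL
Drug remaining = 22.11665 mL × 223.0216 mcg/mL = 4932.49 mcg = 4.93249 mg

4.93 mg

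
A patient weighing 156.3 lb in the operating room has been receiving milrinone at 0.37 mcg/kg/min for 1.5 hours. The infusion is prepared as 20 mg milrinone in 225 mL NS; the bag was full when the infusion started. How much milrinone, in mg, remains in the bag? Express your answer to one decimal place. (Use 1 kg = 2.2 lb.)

Weight = 156.3 lb ÷ 2.2 lb/kg = 71.04545 kg
Dose = 0.37 mcg/kg/min × 71.04545 kg = 26.28682 mcg/min
26.28682 mcg/min × 60 min/hr = 1577.209 mcg/hr
Concentration = 20 mg ÷ 225 mL = 0.08888889 mg/mL = 88.88889 mcg/mL
Rate = 1577.209 mcg/hr ÷ 88.88889 mcg/mL = 17.7436 mL/hr
Volume infused = 17.7436 mL/hr × 1.5 hr = 26.6154 mL
Volume remaining = 225 − 26.6154 = 198.3846 mL
Drug remaining = 198.3846 mL × 88.88889 mcg/mL = 17634.19 mcg = 17.63419 mg

17.6 mg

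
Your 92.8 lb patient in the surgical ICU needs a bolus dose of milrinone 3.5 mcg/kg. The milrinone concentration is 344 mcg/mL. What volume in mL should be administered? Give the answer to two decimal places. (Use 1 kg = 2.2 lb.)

Weight = 92.8 lb ÷ 2.2 lb/kg = 42.18182 kg
Dose = 3.5 mcg/kg × 42.18182 kg = 147.6364 mcg
Volume = 147.6364 mcg ÷ 344 mcg/mL = 0.4291755 mL

0.43 mL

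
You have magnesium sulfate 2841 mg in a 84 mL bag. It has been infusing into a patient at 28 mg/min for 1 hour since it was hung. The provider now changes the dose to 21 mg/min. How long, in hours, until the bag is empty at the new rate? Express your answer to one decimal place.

Initial rate:
28 mg/min × 60 min/hr = 1680 mg/hr
Concentration = 2841 mg ÷ 84 mL = 33.82143 mg/mL
Rate = 1680 mg/hr ÷ 33.82143 mg/mL = 49.67265 mL/hr
Volume infused so far = 49.67265 mL/hr × 1 hr = 49.67265 mL
Volume remaining = 84 − 49.67265 = 34.32735 mL
New rate:
21 mg/min × 60 min/hr = 1260 mg/hr
Rate = 1260 mg/hr ÷ 33.82143 mg/mL = 37.25449 mL/hr
Time remaining = 34.32735 mL ÷ 37.25449 mL/hr = 0.9214286 hr

0.9 hours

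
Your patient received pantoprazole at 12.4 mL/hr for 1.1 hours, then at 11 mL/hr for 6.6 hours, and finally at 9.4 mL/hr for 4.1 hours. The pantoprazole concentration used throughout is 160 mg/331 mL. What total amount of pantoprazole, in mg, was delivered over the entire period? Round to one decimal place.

Concentration = 160 mg ÷ 331 mL = 0.4833837 mg/mL
Stage 1: 12.4 mL/hr × 1.1 hr = 13.64 mL → 13.64 mL × 0.4833837 mg/mL = 6.593353 mg
Stage 2: 11 mL/hr × 6.6 hr = 72.6 mL → 72.6 mL × 0.4833837 mg/mL = 35.09366 mg
Stage 3: 9.4 mL/hr × 4.1 hr = 38.54 mL → 38.54 mL × 0.4833837 mg/mL = 18.62961 mg
Total = 6.593353 + 35.09366 + 18.62961 = 60.31662 mg

60.3 mg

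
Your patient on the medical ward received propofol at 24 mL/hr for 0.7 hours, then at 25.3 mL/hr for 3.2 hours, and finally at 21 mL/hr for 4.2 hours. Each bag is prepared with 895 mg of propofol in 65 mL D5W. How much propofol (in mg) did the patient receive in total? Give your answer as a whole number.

2561 mg

Concentration = 895 mg ÷ 65 mL = 13.76923 mg/mL
Stage 1: 24 mL/hr × 0.7 hr = 16.8 mL → 16.8 mL × 13.76923 mg/mL = 231.3231 mg
Stage 2: 25.3 mL/hr × 3.2 hr = 80.96 mL → 80.96 mL × 13.76923 mg/mL = 1114.757 mg
Stage 3: 21 mL/hr × 4.2 hr = 88.2 mL → 88.2 mL × 13.76923 mg/mL = 1214.446 mg
Total = 231.3231 + 1114.757 + 1214.446 = 2560.526 mg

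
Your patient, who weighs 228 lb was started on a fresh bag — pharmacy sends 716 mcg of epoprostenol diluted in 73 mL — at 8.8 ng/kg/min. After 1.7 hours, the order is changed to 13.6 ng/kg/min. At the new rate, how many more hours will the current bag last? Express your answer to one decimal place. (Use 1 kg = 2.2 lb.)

7.4 hours

Initial rate:
Weight = 228 lb ÷ 2.2 lb/kg = 103.6364 kg
Dose = 8.8 ng/kg/min × 103.6364 kg = 912 ng/min
912 ng/min × 60 min/hr = 54720 ng/hr
Concentration = 716 mcg ÷ 73 mL = 9.808219 mcg/mL = 9808.219 ng/mL
Rate = 54720 ng/hr ÷ 9808.219 ng/mL = 5.578994 mL/hr
Volume infused so far = 5.578994 mL/hr × 1.7 hr = 9.484291 mL
Volume remaining = 73 − 9.484291 = 63.51571 mL
New rate:
Dose = 13.6 ng/kg/min × 103.6364 kg = 1409.455 ng/min
1409.455 ng/min × 60 min/hr = 84567.27 ng/hr
Rate = 84567.27 ng/hr ÷ 9808.219 ng/mL = 8.622082 mL/hr
Time remaining = 63.51571 mL ÷ 8.622082 mL/hr = 7.366632 hr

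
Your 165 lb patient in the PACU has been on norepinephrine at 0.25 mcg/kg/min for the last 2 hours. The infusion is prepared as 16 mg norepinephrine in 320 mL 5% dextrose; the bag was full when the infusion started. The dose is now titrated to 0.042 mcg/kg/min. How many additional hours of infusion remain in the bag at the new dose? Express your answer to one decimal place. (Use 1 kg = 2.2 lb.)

Initial rate:
Weight = 165 lb ÷ 2.2 lb/kg = 75 kg
Dose = 0.25 mcg/kg/min × 75 kg = 18.75 mcg/min
18.75 mcg/min × 60 min/hr = 1125 mcg/hr
Concentration = 16 mg ÷ 320 mL = 0.05 mg/mL = 50 mcg/mL
Rate = 1125 mcg/hr ÷ 50 mcg/mL = 22.5 mL/hr
Volume infused so far = 22.5 mL/hr × 2 hr = 45 mL
Volume remaining = 320 − 45 = 275 mL
New rate:
Dose = 0.042 mcg/kg/min × 75 kg = 3.15 mcg/min
3.15 mcg/min × 60 min/hr = 189 mcg/hr
Rate = 189 mcg/hr ÷ 50 mcg/mL = 3.78 mL/hr
Time remaining = 275 mL ÷ 3.78 mL/hr = 72.75132 hr

72.8 hours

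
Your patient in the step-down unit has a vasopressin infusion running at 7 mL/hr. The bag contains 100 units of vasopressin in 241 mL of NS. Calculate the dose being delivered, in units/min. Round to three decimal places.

Concentration = 100 units ÷ 241 mL = 0.4149378 units/mL
Drug rate = 7 mL/hr × 0.4149378 units/mL = 2.904564 units/hr
2.904564 units/hr ÷ 60 min/hr = 0.04840941 units/min

0.048 units/min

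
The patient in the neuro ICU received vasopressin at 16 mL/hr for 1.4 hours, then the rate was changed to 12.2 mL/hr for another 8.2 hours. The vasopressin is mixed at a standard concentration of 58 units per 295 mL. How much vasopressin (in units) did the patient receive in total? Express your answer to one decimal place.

Concentration = 58 units ÷ 295 mL = 0.1966102 units/mL
Stage 1: 16 mL/hr × 1.4 hr = 22.4 mL → 22.4 mL × 0.1966102 units/mL = 4.404068 units
Stage 2: 12.2 mL/hr × 8.2 hr = 100.04 mL → 100.04 mL × 0.1966102 units/mL = 19.66888 units
Total = 4.404068 + 19.66888 = 24.07295 units

24.1 units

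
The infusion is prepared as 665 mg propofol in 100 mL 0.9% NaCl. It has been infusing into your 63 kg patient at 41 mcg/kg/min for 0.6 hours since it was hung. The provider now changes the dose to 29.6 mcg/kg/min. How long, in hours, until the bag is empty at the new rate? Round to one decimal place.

5.1 hours

Initial rate:
Dose = 41 mcg/kg/min × 63 kg = 2583 mcg/min
2583 mcg/min × 60 min/hr = 154980 mcg/hr
Concentration = 665 mg ÷ 100 mL = 6.65 mg/mL = 6650 mcg/mL
Rate = 154980 mcg/hr ÷ 6650 mcg/mL = 23.30526 mL/hr
Volume infused so far = 23.30526 mL/hr × 0.6 hr = 13.98316 mL
Volume remaining = 100 − 13.98316 = 86.01684 mL
New rate:
Dose = 29.6 mcg/kg/min × 63 kg = 1864.8 mcg/min
1864.8 mcg/min × 60 min/hr = 111888 mcg/hr
Rate = 111888 mcg/hr ÷ 6650 mcg/mL = 16.82526 mL/hr
Time remaining = 86.01684 mL ÷ 16.82526 mL/hr = 5.112362 hr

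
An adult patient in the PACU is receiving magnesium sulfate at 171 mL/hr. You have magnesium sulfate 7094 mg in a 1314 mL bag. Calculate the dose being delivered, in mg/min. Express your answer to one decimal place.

15.4 mg/min

Concentration = 7094 mg ÷ 1314 mL = 5.398782 mg/mL
Drug rate = 171 mL/hr × 5.398782 mg/mL = 923.1918 mg/hr
923.1918 mg/hr ÷ 60 min/hr = 15.38653 mg/min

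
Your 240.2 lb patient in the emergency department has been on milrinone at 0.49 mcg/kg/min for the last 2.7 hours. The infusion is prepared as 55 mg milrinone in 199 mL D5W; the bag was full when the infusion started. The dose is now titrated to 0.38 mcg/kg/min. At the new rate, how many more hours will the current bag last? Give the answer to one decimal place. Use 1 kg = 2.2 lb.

Initial rate:
Weight = 240.2 lb ÷ 2.2 lb/kg = 109.1818 kg
Dose = 0.49 mcg/kg/min × 109.1818 kg = 53.49909 mcg/min
53.49909 mcg/min × 60 min/hr = 3209.945 mcg/hr
Concentration = 55 mg ÷ 199 mL = 0.2763819 mg/mL = 276.3819 mcg/mL
Rate = 3209.945 mcg/hr ÷ 276.3819 mcg/mL = 11.61417 mL/hr
Volume infused so far = 11.61417 mL/hr × 2.7 hr = 31.35825 mL
Volume remaining = 199 − 31.35825 = 167.6418 mL
New rate:
Dose = 0.38 mcg/kg/min × 109.1818 kg = 41.48909 mcg/min
41.48909 mcg/min × 60 min/hr = 2489.345 mcg/hr
Rate = 2489.345 mcg/hr ÷ 276.3819 mcg/mL = 9.006904 mL/hr
Time remaining = 167.6418 mL ÷ 9.006904 mL/hr = 18.61258 hr

18.6 hours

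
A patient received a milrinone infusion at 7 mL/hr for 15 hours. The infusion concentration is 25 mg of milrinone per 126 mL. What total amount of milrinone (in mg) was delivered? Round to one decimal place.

Concentration = 25 mg ÷ 126 mL = 0.1984127 mg/mL = 198.4127 mcg/mL
Drug rate = 7 mL/hr × 198.4127 mcg/mL = 1388.889 mcg/hr
Total = 1388.889 mcg/hr × 15 hr = 20833.33 mcg = 20.83333 mg

20.8 mg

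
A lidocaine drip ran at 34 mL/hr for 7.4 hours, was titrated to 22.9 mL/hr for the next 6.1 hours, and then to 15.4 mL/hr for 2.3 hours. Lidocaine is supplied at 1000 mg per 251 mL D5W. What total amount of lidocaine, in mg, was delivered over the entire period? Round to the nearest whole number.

Concentration = 1000 mg ÷ 251 mL = 3.984064 mg/mL
Stage 1: 34 mL/hr × 7.4 hr = 251.6 mL → 251.6 mL × 3.984064 mg/mL = 1002.39 mg
Stage 2: 22.9 mL/hr × 6.1 hr = 139.69 mL → 139.69 mL × 3.984064 mg/mL = 556.5339 mg
Stage 3: 15.4 mL/hr × 2.3 hr = 35.42 mL → 35.42 mL × 3.984064 mg/mL = 141.1155 mg
Total = 1002.39 + 556.5339 + 141.1155 = 1700.04 mg

1700 mg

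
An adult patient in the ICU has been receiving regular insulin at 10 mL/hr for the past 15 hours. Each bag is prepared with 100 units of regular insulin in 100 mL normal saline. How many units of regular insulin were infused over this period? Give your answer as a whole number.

150 units

Concentration = 100 units ÷ 100 mL = 1 units/mL
Drug rate = 10 mL/hr × 1 units/mL = 10 units/hr
Total = 10 units/hr × 15 hr = 150 units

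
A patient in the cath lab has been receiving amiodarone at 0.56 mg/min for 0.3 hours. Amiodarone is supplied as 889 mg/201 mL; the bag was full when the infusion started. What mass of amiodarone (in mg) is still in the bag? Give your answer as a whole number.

0.56 mg/min × 60 min/hr = 33.6 mg/hr
Concentration = 889 mg ÷ 201 mL = 4.422886 mg/mL
Rate = 33.6 mg/hr ÷ 4.422886 mg/mL = 7.59685 mL/hr
Volume infused = 7.59685 mL/hr × 0.3 hr = 2.279055 mL
Volume remaining = 201 − 2.279055 = 198.7209 mL
Drug remaining = 198.7209 mL × 4.422886 mg/mL = 878.92 mg

879 mg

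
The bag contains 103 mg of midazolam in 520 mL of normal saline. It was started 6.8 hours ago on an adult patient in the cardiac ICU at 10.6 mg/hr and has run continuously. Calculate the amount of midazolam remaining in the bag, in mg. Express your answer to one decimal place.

30.9 mg

Concentration = 103 mg ÷ 520 mL = 0.1980769 mg/mL
Rate = 10.6 mg/hr ÷ 0.1980769 mg/mL = 53.51456 mL/hr
Volume infused = 53.51456 mL/hr × 6.8 hr = 363.899 mL
Volume remaining = 520 − 363.899 = 156.101 mL
Drug remaining = 156.101 mL × 0.1980769 mg/mL = 30.92 mg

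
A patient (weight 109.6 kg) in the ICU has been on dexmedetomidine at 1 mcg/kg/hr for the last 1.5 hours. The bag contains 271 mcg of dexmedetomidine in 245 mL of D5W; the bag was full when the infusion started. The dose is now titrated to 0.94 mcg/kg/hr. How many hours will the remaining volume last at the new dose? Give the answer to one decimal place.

Initial rate:
Dose = 1 mcg/kg/hr × 109.6 kg = 109.6 mcg/hr
Concentration = 271 mcg ÷ 245 mL = 1.106122 mcg/mL
Rate = 109.6 mcg/hr ÷ 1.106122 mcg/mL = 99.08487 mL/hr
Volume infused so far = 99.08487 mL/hr × 1.5 hr = 148.6273 mL
Volume remaining = 245 − 148.6273 = 96.37269 mL
New rate:
Dose = 0.94 mcg/kg/hr × 109.6 kg = 103.024 mcg/hr
Rate = 103.024 mcg/hr ÷ 1.106122 mcg/mL = 93.13978 mL/hr
Time remaining = 96.37269 mL ÷ 93.13978 mL/hr = 1.03471 hr

1.0 hours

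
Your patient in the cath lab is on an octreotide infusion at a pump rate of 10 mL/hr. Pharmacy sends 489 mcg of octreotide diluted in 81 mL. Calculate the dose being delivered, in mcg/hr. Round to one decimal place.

Concentration = 489 mcg ÷ 81 mL = 6.037037 mcg/mL
Drug rate = 10 mL/hr × 6.037037 mcg/mL = 60.37037 mcg/hr

60.4 mcg/hr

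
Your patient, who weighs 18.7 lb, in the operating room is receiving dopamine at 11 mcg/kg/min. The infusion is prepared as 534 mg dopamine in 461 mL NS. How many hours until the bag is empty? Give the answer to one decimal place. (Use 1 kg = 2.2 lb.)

Weight = 18.7 lb ÷ 2.2 lb/kg = 8.5 kg
Dose = 11 mcg/kg/min × 8.5 kg = 93.5 mcg/min
93.5 mcg/min × 60 min/hr = 5610 mcg/hr
Concentration = 534 mg ÷ 461 mL = 1.158351 mg/mL = 1158.351 mcg/mL
Rate = 5610 mcg/hr ÷ 1158.351 mcg/mL = 4.84309 mL/hr
Duration = 461 mL ÷ 4.84309 mL/hr = 95.18717 hr

95.2 hours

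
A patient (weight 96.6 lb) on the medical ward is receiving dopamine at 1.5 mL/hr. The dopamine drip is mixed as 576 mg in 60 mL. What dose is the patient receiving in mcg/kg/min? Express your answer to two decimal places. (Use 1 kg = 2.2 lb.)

5.47 mcg/kg/min

Weight = 96.6 lb ÷ 2.2 lb/kg = 43.90909 kg
Concentration = 576 mg ÷ 60 mL = 9.6 mg/mL = 9600 mcg/mL
Drug rate = 1.5 mL/hr × 9600 mcg/mL = 14400 mcg/hr
14400 mcg/hr ÷ 60 min/hr = 240 mcg/min
240 mcg/min ÷ 43.90909 kg = 5.465839 mcg/kg/min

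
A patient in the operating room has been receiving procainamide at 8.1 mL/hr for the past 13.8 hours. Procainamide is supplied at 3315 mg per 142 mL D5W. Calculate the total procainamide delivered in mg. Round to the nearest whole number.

Concentration = 3315 mg ÷ 142 mL = 23.34507 mg/mL
Drug rate = 8.1 mL/hr × 23.34507 mg/mL = 189.0951 mg/hr
Total = 189.0951 mg/hr × 13.8 hr = 2609.512 mg

2610 mg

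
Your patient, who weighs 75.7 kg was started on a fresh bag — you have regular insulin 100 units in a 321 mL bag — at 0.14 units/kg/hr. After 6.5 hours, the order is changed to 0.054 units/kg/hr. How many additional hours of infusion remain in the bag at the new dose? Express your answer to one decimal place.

7.6 hours

Initial rate:
Dose = 0.14 units/kg/hr × 75.7 kg = 10.598 units/hr
Concentration = 100 units ÷ 321 mL = 0.3115265 units/mL
Rate = 10.598 units/hr ÷ 0.3115265 units/mL = 34.01958 mL/hr
Volume infused so far = 34.01958 mL/hr × 6.5 hr = 221.1273 mL
Volume remaining = 321 − 221.1273 = 99.87273 mL
New rate:
Dose = 0.054 units/kg/hr × 75.7 kg = 4.0878 units/hr
Rate = 4.0878 units/hr ÷ 0.3115265 units/mL = 13.12184 mL/hr
Time remaining = 99.87273 mL ÷ 13.12184 mL/hr = 7.611185 hr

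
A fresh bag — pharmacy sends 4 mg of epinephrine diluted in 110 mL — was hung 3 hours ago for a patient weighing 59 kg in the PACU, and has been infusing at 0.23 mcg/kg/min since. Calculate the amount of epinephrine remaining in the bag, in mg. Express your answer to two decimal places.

Dose = 0.23 mcg/kg/min × 59 kg = 13.57 mcg/min
13.57 mcg/min × 60 min/hr = 814.2 mcg/hr
Concentration = 4 mg ÷ 110 mL = 0.03636364 mg/mL = 36.36364 mcg/mL
Rate = 814.2 mcg/hr ÷ 36.36364 mcg/mL = 22.3905 mL/hr
Volume infused = 22.3905 mL/hr × 3 hr = 67.1715 mL
Volume remaining = 110 − 67.1715 = 42.8285 mL
Drug remaining = 42.8285 mL × 36.36364 mcg/mL = 1557.4 mcg = 1.5574 mg

1.56 mg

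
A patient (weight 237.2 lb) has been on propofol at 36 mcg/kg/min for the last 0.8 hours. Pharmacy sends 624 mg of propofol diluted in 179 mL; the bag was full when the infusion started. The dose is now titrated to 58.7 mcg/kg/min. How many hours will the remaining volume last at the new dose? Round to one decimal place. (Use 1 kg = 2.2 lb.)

Initial rate:
Weight = 237.2 lb ÷ 2.2 lb/kg = 107.8182 kg
Dose = 36 mcg/kg/min × 107.8182 kg = 3881.455 mcg/min
3881.455 mcg/min × 60 min/hr = 232887.3 mcg/hr
Concentration = 624 mg ÷ 179 mL = 3.486034 mg/mL = 3486.034 mcg/mL
Rate = 232887.3 mcg/hr ÷ 3486.034 mcg/mL = 66.8058 mL/hr
Volume infused so far = 66.8058 mL/hr × 0.8 hr = 53.44464 mL
Volume remaining = 179 − 53.44464 = 125.5554 mL
New rate:
Dose = 58.7 mcg/kg/min × 107.8182 kg = 6328.927 mcg/min
6328.927 mcg/min × 60 min/hr = 379735.6 mcg/hr
Rate = 379735.6 mcg/hr ÷ 3486.034 mcg/mL = 108.9306 mL/hr
Time remaining = 125.5554 mL ÷ 108.9306 mL/hr = 1.152618 hr

1.2 hours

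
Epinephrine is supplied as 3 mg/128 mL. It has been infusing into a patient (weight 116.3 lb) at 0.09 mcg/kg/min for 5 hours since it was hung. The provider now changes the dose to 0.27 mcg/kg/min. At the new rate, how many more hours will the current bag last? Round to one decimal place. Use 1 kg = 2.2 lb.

1.8 hours

Initial rate:
Weight = 116.3 lb ÷ 2.2 lb/kg = 52.86364 kg
Dose = 0.09 mcg/kg/min × 52.86364 kg = 4.757727 mcg/min
4.757727 mcg/min × 60 min/hr = 285.4636 mcg/hr
Concentration = 3 mg ÷ 128 mL = 0.0234375 mg/mL = 23.4375 mcg/mL
Rate = 285.4636 mcg/hr ÷ 23.4375 mcg/mL = 12.17978 mL/hr
Volume infused so far = 12.17978 mL/hr × 5 hr = 60.89891 mL
Volume remaining = 128 − 60.89891 = 67.10109 mL
New rate:
Dose = 0.27 mcg/kg/min × 52.86364 kg = 14.27318 mcg/min
14.27318 mcg/min × 60 min/hr = 856.3909 mcg/hr
Rate = 856.3909 mcg/hr ÷ 23.4375 mcg/mL = 36.53935 mL/hr
Time remaining = 67.10109 mL ÷ 36.53935 mL/hr = 1.836406 hr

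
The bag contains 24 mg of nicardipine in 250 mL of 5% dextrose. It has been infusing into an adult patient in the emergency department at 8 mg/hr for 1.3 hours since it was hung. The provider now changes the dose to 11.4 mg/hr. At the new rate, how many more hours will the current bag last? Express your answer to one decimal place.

1.2 hours

Initial rate:
Concentration = 24 mg ÷ 250 mL = 0.096 mg/mL
Rate = 8 mg/hr ÷ 0.096 mg/mL = 83.33333 mL/hr
Volume infused so far = 83.33333 mL/hr × 1.3 hr = 108.3333 mL
Volume remaining = 250 − 108.3333 = 141.6667 mL
New rate:
Rate = 11.4 mg/hr ÷ 0.096 mg/mL = 118.75 mL/hr
Time remaining = 141.6667 mL ÷ 118.75 mL/hr = 1.192982 hr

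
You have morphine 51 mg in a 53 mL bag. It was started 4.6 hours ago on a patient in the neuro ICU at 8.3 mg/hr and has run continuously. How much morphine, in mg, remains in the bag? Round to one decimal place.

12.8 mg

Concentration = 51 mg ÷ 53 mL = 0.9622642 mg/mL
Rate = 8.3 mg/hr ÷ 0.9622642 mg/mL = 8.62549 mL/hr
Volume infused = 8.62549 mL/hr × 4.6 hr = 39.67725 mL
Volume remaining = 53 − 39.67725 = 13.32275 mL
Drug remaining = 13.32275 mL × 0.9622642 mg/mL = 12.82 mg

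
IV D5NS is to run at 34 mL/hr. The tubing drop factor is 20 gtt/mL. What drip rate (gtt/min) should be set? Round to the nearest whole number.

34 mL/hr ÷ 60 min/hr = 0.5666667 mL/min
0.5666667 mL/min × 20 gtt/mL = 11.33333 gtt/min

11 gtt/min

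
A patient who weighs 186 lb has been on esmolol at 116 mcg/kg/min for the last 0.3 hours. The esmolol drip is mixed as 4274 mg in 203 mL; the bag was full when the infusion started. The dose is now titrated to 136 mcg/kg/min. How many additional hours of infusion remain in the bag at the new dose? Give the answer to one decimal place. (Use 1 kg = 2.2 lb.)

5.9 hours

Initial rate:
Weight = 186 lb ÷ 2.2 lb/kg = 84.54545 kg
Dose = 116 mcg/kg/min × 84.54545 kg = 9807.273 mcg/min
9807.273 mcg/min × 60 min/hr = 588436.4 mcg/hr
Concentration = 4274 mg ÷ 203 mL = 21.05419 mg/mL = 21054.19 mcg/mL
Rate = 588436.4 mcg/hr ÷ 21054.19 mcg/mL = 27.94866 mL/hr
Volume infused so far = 27.94866 mL/hr × 0.3 hr = 8.384599 mL
Volume remaining = 203 − 8.384599 = 194.6154 mL
New rate:
Dose = 136 mcg/kg/min × 84.54545 kg = 11498.18 mcg/min
11498.18 mcg/min × 60 min/hr = 689890.9 mcg/hr
Rate = 689890.9 mcg/hr ÷ 21054.19 mcg/mL = 32.7674 mL/hr
Time remaining = 194.6154 mL ÷ 32.7674 mL/hr = 5.9393 hr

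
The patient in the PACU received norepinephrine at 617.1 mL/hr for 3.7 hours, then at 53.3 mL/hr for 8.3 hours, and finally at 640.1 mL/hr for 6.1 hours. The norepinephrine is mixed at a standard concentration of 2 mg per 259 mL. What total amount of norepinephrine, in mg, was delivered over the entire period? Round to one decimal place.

Concentration = 2 mg ÷ 259 mL = 0.007722008 mg/mL
Stage 1: 617.1 mL/hr × 3.7 hr = 2283.27 mL → 2283.27 mL × 0.007722008 mg/mL = 17.63143 mg
Stage 2: 53.3 mL/hr × 8.3 hr = 442.39 mL → 442.39 mL × 0.007722008 mg/mL = 3.416139 mg
Stage 3: 640.1 mL/hr × 6.1 hr = 3904.61 mL → 3904.61 mL × 0.007722008 mg/mL = 30.15143 mg
Total = 17.63143 + 3.416139 + 30.15143 = 51.199 mg

51.2 mg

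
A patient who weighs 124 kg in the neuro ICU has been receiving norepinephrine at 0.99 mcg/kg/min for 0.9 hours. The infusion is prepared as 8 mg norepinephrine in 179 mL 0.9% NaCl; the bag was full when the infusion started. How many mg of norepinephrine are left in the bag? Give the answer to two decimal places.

Dose = 0.99 mcg/kg/min × 124 kg = 122.76 mcg/min
122.76 mcg/min × 60 min/hr = 7365.6 mcg/hr
Concentration = 8 mg ÷ 179 mL = 0.04469274 mg/mL = 44.69274 mcg/mL
Rate = 7365.6 mcg/hr ÷ 44.69274 mcg/mL = 164.8053 mL/hr
Volume infused = 164.8053 mL/hr × 0.9 hr = 148.3248 mL
Volume remaining = 179 − 148.3248 = 30.67523 mL
Drug remaining = 30.67523 mL × 44.69274 mcg/mL = 1370.96 mcg = 1.37096 mg

1.37 mg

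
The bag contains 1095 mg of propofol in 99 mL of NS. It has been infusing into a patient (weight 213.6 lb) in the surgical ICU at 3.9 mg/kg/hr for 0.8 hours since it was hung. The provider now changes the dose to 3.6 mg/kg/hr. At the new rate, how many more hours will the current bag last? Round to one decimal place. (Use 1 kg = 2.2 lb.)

Initial rate:
Weight = 213.6 lb ÷ 2.2 lb/kg = 97.09091 kg
Dose = 3.9 mg/kg/hr × 97.09091 kg = 378.6545 mg/hr
Concentration = 1095 mg ÷ 99 mL = 11.06061 mg/mL
Rate = 378.6545 mg/hr ÷ 11.06061 mg/mL = 34.23452 mL/hr
Volume infused so far = 34.23452 mL/hr × 0.8 hr = 27.38762 mL
Volume remaining = 99 − 27.38762 = 71.61238 mL
New rate:
Dose = 3.6 mg/kg/hr × 97.09091 kg = 349.5273 mg/hr
Rate = 349.5273 mg/hr ÷ 11.06061 mg/mL = 31.6011 mL/hr
Time remaining = 71.61238 mL ÷ 31.6011 mL/hr = 2.266136 hr

2.3 hours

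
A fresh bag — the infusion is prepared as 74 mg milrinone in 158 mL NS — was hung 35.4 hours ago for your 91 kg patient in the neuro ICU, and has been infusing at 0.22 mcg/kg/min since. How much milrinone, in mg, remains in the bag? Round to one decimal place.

Dose = 0.22 mcg/kg/min × 91 kg = 20.02 mcg/min
20.02 mcg/min × 60 min/hr = 1201.2 mcg/hr
Concentration = 74 mg ÷ 158 mL = 0.4683544 mg/mL = 468.3544 mcg/mL
Rate = 1201.2 mcg/hr ÷ 468.3544 mcg/mL = 2.564724 mL/hr
Volume infused = 2.564724 mL/hr × 35.4 hr = 90.79124 mL
Volume remaining = 158 − 90.79124 = 67.20876 mL
Drug remaining = 67.20876 mL × 468.3544 mcg/mL = 31477.52 mcg = 31.47752 mg

31.5 mg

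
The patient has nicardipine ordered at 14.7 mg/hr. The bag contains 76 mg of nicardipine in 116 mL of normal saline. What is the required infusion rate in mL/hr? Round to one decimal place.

22.4 mL/hr

Concentration = 76 mg ÷ 116 mL = 0.6551724 mg/mL
Rate = 14.7 mg/hr ÷ 0.6551724 mg/mL = 22.43684 mL/hr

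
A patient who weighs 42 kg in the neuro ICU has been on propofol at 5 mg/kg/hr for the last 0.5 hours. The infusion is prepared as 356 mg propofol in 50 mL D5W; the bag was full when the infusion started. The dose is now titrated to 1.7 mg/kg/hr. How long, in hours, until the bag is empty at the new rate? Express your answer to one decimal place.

3.5 hours

Initial rate:
Dose = 5 mg/kg/hr × 42 kg = 210 mg/hr
Concentration = 356 mg ÷ 50 mL = 7.12 mg/mL
Rate = 210 mg/hr ÷ 7.12 mg/mL = 29.49438 mL/hr
Volume infused so far = 29.49438 mL/hr × 0.5 hr = 14.74719 mL
Volume remaining = 50 − 14.74719 = 35.25281 mL
New rate:
Dose = 1.7 mg/kg/hr × 42 kg = 71.4 mg/hr
Rate = 71.4 mg/hr ÷ 7.12 mg/mL = 10.02809 mL/hr
Time remaining = 35.25281 mL ÷ 10.02809 mL/hr = 3.515406 hr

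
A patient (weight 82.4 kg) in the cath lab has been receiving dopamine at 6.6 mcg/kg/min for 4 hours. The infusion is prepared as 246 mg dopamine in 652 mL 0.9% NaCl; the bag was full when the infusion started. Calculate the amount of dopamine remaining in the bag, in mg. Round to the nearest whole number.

115 mg

Dose = 6.6 mcg/kg/min × 82.4 kg = 543.84 mcg/min
543.84 mcg/min × 60 min/hr = 32630.4 mcg/hr
Concentration = 246 mg ÷ 652 mL = 0.3773006 mg/mL = 377.3006 mcg/mL
Rate = 32630.4 mcg/hr ÷ 377.3006 mcg/mL = 86.48382 mL/hr
Volume infused = 86.48382 mL/hr × 4 hr = 345.9353 mL
Volume remaining = 652 − 345.9353 = 306.0647 mL
Drug remaining = 306.0647 mL × 377.3006 mcg/mL = 115478.4 mcg = 115.4784 mg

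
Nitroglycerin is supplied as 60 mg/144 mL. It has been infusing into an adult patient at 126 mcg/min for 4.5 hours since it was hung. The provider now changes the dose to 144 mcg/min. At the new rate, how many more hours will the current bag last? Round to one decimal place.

3.0 hours

Initial rate:
126 mcg/min × 60 min/hr = 7560 mcg/hr
Concentration = 60 mg ÷ 144 mL = 0.4166667 mg/mL = 416.6667 mcg/mL
Rate = 7560 mcg/hr ÷ 416.6667 mcg/mL = 18.144 mL/hr
Volume infused so far = 18.144 mL/hr × 4.5 hr = 81.648 mL
Volume remaining = 144 − 81.648 = 62.352 mL
New rate:
144 mcg/min × 60 min/hr = 8640 mcg/hr
Rate = 8640 mcg/hr ÷ 416.6667 mcg/mL = 20.736 mL/hr
Time remaining = 62.352 mL ÷ 20.736 mL/hr = 3.006944 hr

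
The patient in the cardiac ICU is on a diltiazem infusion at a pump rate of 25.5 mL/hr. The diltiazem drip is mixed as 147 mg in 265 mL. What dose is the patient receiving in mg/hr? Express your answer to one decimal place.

Concentration = 147 mg ÷ 265 mL = 0.554717 mg/mL
Drug rate = 25.5 mL/hr × 0.554717 mg/mL = 14.14528 mg/hr

14.1 mg/hr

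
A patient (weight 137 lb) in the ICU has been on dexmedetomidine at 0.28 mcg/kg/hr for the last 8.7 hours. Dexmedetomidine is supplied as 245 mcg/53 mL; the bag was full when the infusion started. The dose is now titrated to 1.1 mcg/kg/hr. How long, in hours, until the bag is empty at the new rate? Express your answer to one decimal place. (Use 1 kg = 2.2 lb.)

1.4 hours

Initial rate:
Weight = 137 lb ÷ 2.2 lb/kg = 62.27273 kg
Dose = 0.28 mcg/kg/hr × 62.27273 kg = 17.43636 mcg/hr
Concentration = 245 mcg ÷ 53 mL = 4.622642 mcg/mL
Rate = 17.43636 mcg/hr ÷ 4.622642 mcg/mL = 3.771948 mL/hr
Volume infused so far = 3.771948 mL/hr × 8.7 hr = 32.81595 mL
Volume remaining = 53 − 32.81595 = 20.18405 mL
New rate:
Dose = 1.1 mcg/kg/hr × 62.27273 kg = 68.5 mcg/hr
Rate = 68.5 mcg/hr ÷ 4.622642 mcg/mL = 14.81837 mL/hr
Time remaining = 20.18405 mL ÷ 14.81837 mL/hr = 1.362097 hr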